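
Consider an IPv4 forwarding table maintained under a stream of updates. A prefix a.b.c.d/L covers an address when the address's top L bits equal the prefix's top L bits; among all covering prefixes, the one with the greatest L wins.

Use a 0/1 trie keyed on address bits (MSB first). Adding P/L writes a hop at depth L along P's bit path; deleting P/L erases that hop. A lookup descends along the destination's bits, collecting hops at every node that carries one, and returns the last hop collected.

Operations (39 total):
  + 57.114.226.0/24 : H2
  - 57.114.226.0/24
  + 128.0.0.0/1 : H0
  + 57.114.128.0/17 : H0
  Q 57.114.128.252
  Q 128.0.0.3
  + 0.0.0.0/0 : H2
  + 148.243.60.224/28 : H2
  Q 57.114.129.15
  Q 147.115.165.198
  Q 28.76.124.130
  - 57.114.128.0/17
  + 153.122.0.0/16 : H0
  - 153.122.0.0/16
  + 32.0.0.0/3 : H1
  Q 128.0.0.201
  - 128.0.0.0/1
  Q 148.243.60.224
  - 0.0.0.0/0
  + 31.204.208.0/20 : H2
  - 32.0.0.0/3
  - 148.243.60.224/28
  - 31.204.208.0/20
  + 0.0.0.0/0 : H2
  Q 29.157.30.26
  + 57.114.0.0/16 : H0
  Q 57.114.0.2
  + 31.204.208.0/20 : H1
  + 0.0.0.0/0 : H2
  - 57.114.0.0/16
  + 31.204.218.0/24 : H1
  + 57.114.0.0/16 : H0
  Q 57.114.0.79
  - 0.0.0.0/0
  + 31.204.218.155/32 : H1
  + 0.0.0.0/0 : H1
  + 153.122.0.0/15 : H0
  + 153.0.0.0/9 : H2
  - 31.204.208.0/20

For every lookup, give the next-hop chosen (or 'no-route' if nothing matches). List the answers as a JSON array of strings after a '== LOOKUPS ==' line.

Trace:
  add 57.114.226.0/24 -> H2 at depth 24
  del 57.114.226.0/24 (clear depth 24)
  add 128.0.0.0/1 -> H0 at depth 1
  add 57.114.128.0/17 -> H0 at depth 17
  ? 57.114.128.252  path d0:-→d1:-→d2:-→d3:-→d4:-→d5:-→d6:-→d7:-→d8:-→d9:-→d10:-→d11:-→d12:-→d13:-→d14:-→d15:-→d16:-→d17:H0  best=H0
  ? 128.0.0.3  path d0:-→d1:H0  best=H0
  add 0.0.0.0/0 -> H2 at depth 0
  add 148.243.60.224/28 -> H2 at depth 28
  ? 57.114.129.15  path d0:H2→d1:-→d2:-→d3:-→d4:-→d5:-→d6:-→d7:-→d8:-→d9:-→d10:-→d11:-→d12:-→d13:-→d14:-→d15:-→d16:-→d17:H0  best=H0
  ? 147.115.165.198  path d0:H2→d1:H0→d2:-→d3:-→d4:-→d5:-  best=H0
  ? 28.76.124.130  path d0:H2→d1:-→d2:-  best=H2
  del 57.114.128.0/17 (clear depth 17)
  add 153.122.0.0/16 -> H0 at depth 16
  del 153.122.0.0/16 (clear depth 16)
  add 32.0.0.0/3 -> H1 at depth 3
  ? 128.0.0.201  path d0:H2→d1:H0→d2:-→d3:-  best=H0
  del 128.0.0.0/1 (clear depth 1)
  ? 148.243.60.224  path d0:H2→d1:-→d2:-→d3:-→d4:-→d5:-→d6:-→d7:-→d8:-→d9:-→d10:-→d11:-→d12:-→d13:-→d14:-→d15:-→d16:-→d17:-→d18:-→d19:-→d20:-→d21:-→d22:-→d23:-→d24:-→d25:-→d26:-→d27:-→d28:H2  best=H2
  del 0.0.0.0/0 (clear depth 0)
  add 31.204.208.0/20 -> H2 at depth 20
  del 32.0.0.0/3 (clear depth 3)
  del 148.243.60.224/28 (clear depth 28)
  del 31.204.208.0/20 (clear depth 20)
  add 0.0.0.0/0 -> H2 at depth 0
  ? 29.157.30.26  path d0:H2→d1:-→d2:-→d3:-→d4:-→d5:-→d6:-  best=H2
  add 57.114.0.0/16 -> H0 at depth 16
  ? 57.114.0.2  path d0:H2→d1:-→d2:-→d3:-→d4:-→d5:-→d6:-→d7:-→d8:-→d9:-→d10:-→d11:-→d12:-→d13:-→d14:-→d15:-→d16:H0  best=H0
  add 31.204.208.0/20 -> H1 at depth 20
  add 0.0.0.0/0 -> H2 at depth 0
  del 57.114.0.0/16 (clear depth 16)
  add 31.204.218.0/24 -> H1 at depth 24
  add 57.114.0.0/16 -> H0 at depth 16
  ? 57.114.0.79  path d0:H2→d1:-→d2:-→d3:-→d4:-→d5:-→d6:-→d7:-→d8:-→d9:-→d10:-→d11:-→d12:-→d13:-→d14:-→d15:-→d16:H0  best=H0
  del 0.0.0.0/0 (clear depth 0)
  add 31.204.218.155/32 -> H1 at depth 32
  add 0.0.0.0/0 -> H1 at depth 0
  add 153.122.0.0/15 -> H0 at depth 15
  add 153.0.0.0/9 -> H2 at depth 9
  del 31.204.208.0/20 (clear depth 20)

== LOOKUPS ==
["H0","H0","H0","H0","H2","H0","H2","H2","H0","H0"]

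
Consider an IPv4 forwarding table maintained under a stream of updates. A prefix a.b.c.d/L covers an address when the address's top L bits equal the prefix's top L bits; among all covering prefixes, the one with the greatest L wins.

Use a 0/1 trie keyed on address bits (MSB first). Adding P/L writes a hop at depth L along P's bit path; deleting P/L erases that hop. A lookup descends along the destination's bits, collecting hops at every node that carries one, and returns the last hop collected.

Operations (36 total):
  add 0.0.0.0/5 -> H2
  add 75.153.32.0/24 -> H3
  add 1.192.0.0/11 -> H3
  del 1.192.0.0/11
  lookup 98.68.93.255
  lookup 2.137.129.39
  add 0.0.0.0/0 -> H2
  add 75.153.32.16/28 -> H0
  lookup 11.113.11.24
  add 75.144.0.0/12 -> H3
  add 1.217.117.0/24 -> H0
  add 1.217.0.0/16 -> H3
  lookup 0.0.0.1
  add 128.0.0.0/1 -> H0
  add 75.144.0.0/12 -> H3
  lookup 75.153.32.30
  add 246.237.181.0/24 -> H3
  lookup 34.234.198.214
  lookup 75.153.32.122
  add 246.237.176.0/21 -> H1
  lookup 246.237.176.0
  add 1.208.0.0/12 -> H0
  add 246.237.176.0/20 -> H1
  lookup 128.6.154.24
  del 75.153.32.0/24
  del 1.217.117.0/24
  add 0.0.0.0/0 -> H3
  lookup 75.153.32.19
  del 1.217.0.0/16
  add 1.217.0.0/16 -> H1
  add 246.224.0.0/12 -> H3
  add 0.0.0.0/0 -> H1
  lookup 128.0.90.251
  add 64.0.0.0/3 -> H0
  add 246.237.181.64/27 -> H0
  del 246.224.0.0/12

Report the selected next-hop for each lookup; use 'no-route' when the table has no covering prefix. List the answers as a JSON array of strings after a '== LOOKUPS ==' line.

Process each operation:
  add 0.0.0.0/5 -> H2 at depth 5
  add 75.153.32.0/24 -> H3 at depth 24
  add 1.192.0.0/11 -> H3 at depth 11
  del 1.192.0.0/11 (clear depth 11)
  ? 98.68.93.255  path d0:-→d1:-→d2:-  best=no-route
  ? 2.137.129.39  path d0:-→d1:-→d2:-→d3:-→d4:-→d5:H2→d6:-  best=H2
  add 0.0.0.0/0 -> H2 at depth 0
  add 75.153.32.16/28 -> H0 at depth 28
  ? 11.113.11.24  path d0:H2→d1:-→d2:-→d3:-→d4:-  best=H2
  add 75.144.0.0/12 -> H3 at depth 12
  add 1.217.117.0/24 -> H0 at depth 24
  add 1.217.0.0/16 -> H3 at depth 16
  ? 0.0.0.1  path d0:H2→d1:-→d2:-→d3:-→d4:-→d5:H2→d6:-→d7:-  best=H2
  add 128.0.0.0/1 -> H0 at depth 1
  add 75.144.0.0/12 -> H3 at depth 12
  ? 75.153.32.30  path d0:H2→d1:-→d2:-→d3:-→d4:-→d5:-→d6:-→d7:-→d8:-→d9:-→d10:-→d11:-→d12:H3→d13:-→d14:-→d15:-→d16:-→d17:-→d18:-→d19:-→d20:-→d21:-→d22:-→d23:-→d24:H3→d25:-→d26:-→d27:-→d28:H0  best=H0
  add 246.237.181.0/24 -> H3 at depth 24
  ? 34.234.198.214  path d0:H2→d1:-→d2:-  best=H2
  ? 75.153.32.122  path d0:H2→d1:-→d2:-→d3:-→d4:-→d5:-→d6:-→d7:-→d8:-→d9:-→d10:-→d11:-→d12:H3→d13:-→d14:-→d15:-→d16:-→d17:-→d18:-→d19:-→d20:-→d21:-→d22:-→d23:-→d24:H3→d25:-  best=H3
  add 246.237.176.0/21 -> H1 at depth 21
  ? 246.237.176.0  path d0:H2→d1:H0→d2:-→d3:-→d4:-→d5:-→d6:-→d7:-→d8:-→d9:-→d10:-→d11:-→d12:-→d13:-→d14:-→d15:-→d16:-→d17:-→d18:-→d19:-→d20:-→d21:H1  best=H1
  add 1.208.0.0/12 -> H0 at depth 12
  add 246.237.176.0/20 -> H1 at depth 20
  ? 128.6.154.24  path d0:H2→d1:H0  best=H0
  del 75.153.32.0/24 (clear depth 24)
  del 1.217.117.0/24 (clear depth 24)
  add 0.0.0.0/0 -> H3 at depth 0
  ? 75.153.32.19  path d0:H3→d1:-→d2:-→d3:-→d4:-→d5:-→d6:-→d7:-→d8:-→d9:-→d10:-→d11:-→d12:H3→d13:-→d14:-→d15:-→d16:-→d17:-→d18:-→d19:-→d20:-→d21:-→d22:-→d23:-→d24:-→d25:-→d26:-→d27:-→d28:H0  best=H0
  del 1.217.0.0/16 (clear depth 16)
  add 1.217.0.0/16 -> H1 at depth 16
  add 246.224.0.0/12 -> H3 at depth 12
  add 0.0.0.0/0 -> H1 at depth 0
  ? 128.0.90.251  path d0:H1→d1:H0  best=H0
  add 64.0.0.0/3 -> H0 at depth 3
  add 246.237.181.64/27 -> H0 at depth 27
  del 246.224.0.0/12 (clear depth 12)

== LOOKUPS ==
["no-route","H2","H2","H2","H0","H2","H3","H1","H0","H0","H0"]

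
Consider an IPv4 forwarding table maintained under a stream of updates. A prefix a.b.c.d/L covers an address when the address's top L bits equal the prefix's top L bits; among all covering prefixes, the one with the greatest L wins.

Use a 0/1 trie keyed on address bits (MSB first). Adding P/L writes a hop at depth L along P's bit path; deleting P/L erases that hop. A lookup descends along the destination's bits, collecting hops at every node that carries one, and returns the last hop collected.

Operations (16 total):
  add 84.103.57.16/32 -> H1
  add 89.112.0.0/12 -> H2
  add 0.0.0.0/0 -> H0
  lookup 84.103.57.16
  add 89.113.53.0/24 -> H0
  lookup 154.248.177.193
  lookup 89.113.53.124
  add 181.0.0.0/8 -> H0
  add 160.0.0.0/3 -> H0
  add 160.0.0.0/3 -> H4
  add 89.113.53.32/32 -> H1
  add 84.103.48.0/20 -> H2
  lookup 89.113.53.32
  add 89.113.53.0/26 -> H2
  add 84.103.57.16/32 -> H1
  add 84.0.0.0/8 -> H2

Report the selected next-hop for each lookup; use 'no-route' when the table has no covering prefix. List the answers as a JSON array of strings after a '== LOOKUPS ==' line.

Trace:
  add 84.103.57.16/32 -> H1 at depth 32
  add 89.112.0.0/12 -> H2 at depth 12
  add 0.0.0.0/0 -> H0 at depth 0
  Q 84.103.57.16: descend 01010100011001110011100100010000 ; hops seen [H0,H1] ; pick H1
  add 89.113.53.0/24 -> H0 at depth 24
  Q 154.248.177.193: descend ε ; hops seen [H0] ; pick H0
  Q 89.113.53.124: descend 010110010111000100110101 ; hops seen [H0,H2,H0] ; pick H0
  add 181.0.0.0/8 -> H0 at depth 8
  add 160.0.0.0/3 -> H0 at depth 3
  add 160.0.0.0/3 -> H4 at depth 3
  add 89.113.53.32/32 -> H1 at depth 32
  add 84.103.48.0/20 -> H2 at depth 20
  Q 89.113.53.32: descend 01011001011100010011010100100000 ; hops seen [H0,H2,H0,H1] ; pick H1
  add 89.113.53.0/26 -> H2 at depth 26
  add 84.103.57.16/32 -> H1 at depth 32
  add 84.0.0.0/8 -> H2 at depth 8

== LOOKUPS ==
["H1","H0","H0","H1"]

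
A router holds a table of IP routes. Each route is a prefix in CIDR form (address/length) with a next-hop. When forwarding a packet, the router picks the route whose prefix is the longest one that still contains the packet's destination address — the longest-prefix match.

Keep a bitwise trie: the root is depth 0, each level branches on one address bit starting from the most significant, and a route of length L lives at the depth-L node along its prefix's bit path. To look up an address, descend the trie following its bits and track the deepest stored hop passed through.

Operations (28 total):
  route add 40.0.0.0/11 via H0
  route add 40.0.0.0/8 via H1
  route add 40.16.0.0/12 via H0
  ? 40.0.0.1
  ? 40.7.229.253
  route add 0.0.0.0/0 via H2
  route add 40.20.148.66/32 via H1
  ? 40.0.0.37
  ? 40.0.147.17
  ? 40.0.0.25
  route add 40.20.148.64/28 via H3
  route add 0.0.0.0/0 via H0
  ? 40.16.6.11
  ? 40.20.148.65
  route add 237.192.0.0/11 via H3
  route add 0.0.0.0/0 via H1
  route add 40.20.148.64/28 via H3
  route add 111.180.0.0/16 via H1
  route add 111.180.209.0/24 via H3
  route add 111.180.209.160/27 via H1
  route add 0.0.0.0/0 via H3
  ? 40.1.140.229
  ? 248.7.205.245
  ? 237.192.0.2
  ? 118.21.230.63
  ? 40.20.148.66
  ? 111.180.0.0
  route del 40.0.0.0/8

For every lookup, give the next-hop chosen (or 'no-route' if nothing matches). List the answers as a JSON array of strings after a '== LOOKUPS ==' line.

Process each operation:
  add 40.0.0.0/11 -> H0 at depth 11
  add 40.0.0.0/8 -> H1 at depth 8
  add 40.16.0.0/12 -> H0 at depth 12
  lookup 40.0.0.1: bits 00101000000 walk d0:-→d1:-→d2:-→d3:-→d4:-→d5:-→d6:-→d7:-→d8:H1→d9:-→d10:-→d11:H0 -> H0
  lookup 40.7.229.253: bits 00101000000 walk d0:-→d1:-→d2:-→d3:-→d4:-→d5:-→d6:-→d7:-→d8:H1→d9:-→d10:-→d11:H0 -> H0
  add 0.0.0.0/0 -> H2 at depth 0
  add 40.20.148.66/32 -> H1 at depth 32
  lookup 40.0.0.37: bits 00101000000 walk d0:H2→d1:-→d2:-→d3:-→d4:-→d5:-→d6:-→d7:-→d8:H1→d9:-→d10:-→d11:H0 -> H0
  lookup 40.0.147.17: bits 00101000000 walk d0:H2→d1:-→d2:-→d3:-→d4:-→d5:-→d6:-→d7:-→d8:H1→d9:-→d10:-→d11:H0 -> H0
  lookup 40.0.0.25: bits 00101000000 walk d0:H2→d1:-→d2:-→d3:-→d4:-→d5:-→d6:-→d7:-→d8:H1→d9:-→d10:-→d11:H0 -> H0
  add 40.20.148.64/28 -> H3 at depth 28
  add 0.0.0.0/0 -> H0 at depth 0
  lookup 40.16.6.11: bits 0010100000010 walk d0:H0→d1:-→d2:-→d3:-→d4:-→d5:-→d6:-→d7:-→d8:H1→d9:-→d10:-→d11:H0→d12:H0→d13:- -> H0
  lookup 40.20.148.65: bits 001010000001010010010100010000 walk d0:H0→d1:-→d2:-→d3:-→d4:-→d5:-→d6:-→d7:-→d8:H1→d9:-→d10:-→d11:H0→d12:H0→d13:-→d14:-→d15:-→d16:-→d17:-→d18:-→d19:-→d20:-→d21:-→d22:-→d23:-→d24:-→d25:-→d26:-→d27:-→d28:H3→d29:-→d30:- -> H3
  add 237.192.0.0/11 -> H3 at depth 11
  add 0.0.0.0/0 -> H1 at depth 0
  add 40.20.148.64/28 -> H3 at depth 28
  add 111.180.0.0/16 -> H1 at depth 16
  add 111.180.209.0/24 -> H3 at depth 24
  add 111.180.209.160/27 -> H1 at depth 27
  add 0.0.0.0/0 -> H3 at depth 0
  lookup 40.1.140.229: bits 00101000000 walk d0:H3→d1:-→d2:-→d3:-→d4:-→d5:-→d6:-→d7:-→d8:H1→d9:-→d10:-→d11:H0 -> H0
  lookup 248.7.205.245: bits 111 walk d0:H3→d1:-→d2:-→d3:- -> H3
  lookup 237.192.0.2: bits 11101101110 walk d0:H3→d1:-→d2:-→d3:-→d4:-→d5:-→d6:-→d7:-→d8:-→d9:-→d10:-→d11:H3 -> H3
  lookup 118.21.230.63: bits 011 walk d0:H3→d1:-→d2:-→d3:- -> H3
  lookup 40.20.148.66: bits 00101000000101001001010001000010 walk d0:H3→d1:-→d2:-→d3:-→d4:-→d5:-→d6:-→d7:-→d8:H1→d9:-→d10:-→d11:H0→d12:H0→d13:-→d14:-→d15:-→d16:-→d17:-→d18:-→d19:-→d20:-→d21:-→d22:-→d23:-→d24:-→d25:-→d26:-→d27:-→d28:H3→d29:-→d30:-→d31:-→d32:H1 -> H1
  lookup 111.180.0.0: bits 0110111110110100 walk d0:H3→d1:-→d2:-→d3:-→d4:-→d5:-→d6:-→d7:-→d8:-→d9:-→d10:-→d11:-→d12:-→d13:-→d14:-→d15:-→d16:H1 -> H1
  del 40.0.0.0/8 (clear depth 8)

== LOOKUPS ==
["H0","H0","H0","H0","H0","H0","H3","H0","H3","H3","H3","H1","H1"]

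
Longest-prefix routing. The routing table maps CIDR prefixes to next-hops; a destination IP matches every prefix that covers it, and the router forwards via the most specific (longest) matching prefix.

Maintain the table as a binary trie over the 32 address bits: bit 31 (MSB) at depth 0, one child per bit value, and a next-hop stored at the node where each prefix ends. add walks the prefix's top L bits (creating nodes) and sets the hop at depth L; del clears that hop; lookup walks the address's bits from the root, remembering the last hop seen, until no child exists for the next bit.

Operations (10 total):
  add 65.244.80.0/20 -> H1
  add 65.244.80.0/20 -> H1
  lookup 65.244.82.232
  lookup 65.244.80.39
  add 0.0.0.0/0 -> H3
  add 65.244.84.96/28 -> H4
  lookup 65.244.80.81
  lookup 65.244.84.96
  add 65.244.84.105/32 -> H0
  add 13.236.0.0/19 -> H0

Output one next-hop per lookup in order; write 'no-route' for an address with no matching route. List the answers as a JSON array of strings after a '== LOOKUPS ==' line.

Process each operation:
  add 65.244.80.0/20 -> H1 at depth 20
  add 65.244.80.0/20 -> H1 at depth 20
  ? 65.244.82.232  path d0:-→d1:-→d2:-→d3:-→d4:-→d5:-→d6:-→d7:-→d8:-→d9:-→d10:-→d11:-→d12:-→d13:-→d14:-→d15:-→d16:-→d17:-→d18:-→d19:-→d20:H1  best=H1
  ? 65.244.80.39  path d0:-→d1:-→d2:-→d3:-→d4:-→d5:-→d6:-→d7:-→d8:-→d9:-→d10:-→d11:-→d12:-→d13:-→d14:-→d15:-→d16:-→d17:-→d18:-→d19:-→d20:H1  best=H1
  add 0.0.0.0/0 -> H3 at depth 0
  add 65.244.84.96/28 -> H4 at depth 28
  ? 65.244.80.81  path d0:H3→d1:-→d2:-→d3:-→d4:-→d5:-→d6:-→d7:-→d8:-→d9:-→d10:-→d11:-→d12:-→d13:-→d14:-→d15:-→d16:-→d17:-→d18:-→d19:-→d20:H1→d21:-  best=H1
  ? 65.244.84.96  path d0:H3→d1:-→d2:-→d3:-→d4:-→d5:-→d6:-→d7:-→d8:-→d9:-→d10:-→d11:-→d12:-→d13:-→d14:-→d15:-→d16:-→d17:-→d18:-→d19:-→d20:H1→d21:-→d22:-→d23:-→d24:-→d25:-→d26:-→d27:-→d28:H4  best=H4
  add 65.244.84.105/32 -> H0 at depth 32
  add 13.236.0.0/19 -> H0 at depth 19

== LOOKUPS ==
["H1","H1","H1","H4"]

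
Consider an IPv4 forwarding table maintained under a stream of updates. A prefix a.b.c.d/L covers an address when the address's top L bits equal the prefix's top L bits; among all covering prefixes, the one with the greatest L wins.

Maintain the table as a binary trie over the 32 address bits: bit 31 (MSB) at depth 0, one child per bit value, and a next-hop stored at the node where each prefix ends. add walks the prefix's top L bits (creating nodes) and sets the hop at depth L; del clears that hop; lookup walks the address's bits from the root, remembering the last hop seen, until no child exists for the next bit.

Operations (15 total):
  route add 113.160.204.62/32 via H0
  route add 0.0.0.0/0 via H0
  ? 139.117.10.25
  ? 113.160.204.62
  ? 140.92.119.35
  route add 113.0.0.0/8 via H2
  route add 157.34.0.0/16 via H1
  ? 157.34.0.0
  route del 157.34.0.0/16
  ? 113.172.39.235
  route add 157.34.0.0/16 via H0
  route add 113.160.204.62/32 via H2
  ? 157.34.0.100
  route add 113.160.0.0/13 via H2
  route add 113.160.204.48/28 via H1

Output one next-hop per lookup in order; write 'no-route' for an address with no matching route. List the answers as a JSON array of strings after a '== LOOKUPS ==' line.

Apply in order:
  add 113.160.204.62/32 -> H0 at depth 32
  add 0.0.0.0/0 -> H0 at depth 0
  ? 139.117.10.25  path d0:H0  best=H0
  ? 113.160.204.62  path d0:H0→d1:-→d2:-→d3:-→d4:-→d5:-→d6:-→d7:-→d8:-→d9:-→d10:-→d11:-→d12:-→d13:-→d14:-→d15:-→d16:-→d17:-→d18:-→d19:-→d20:-→d21:-→d22:-→d23:-→d24:-→d25:-→d26:-→d27:-→d28:-→d29:-→d30:-→d31:-→d32:H0  best=H0
  ? 140.92.119.35  path d0:H0  best=H0
  add 113.0.0.0/8 -> H2 at depth 8
  add 157.34.0.0/16 -> H1 at depth 16
  ? 157.34.0.0  path d0:H0→d1:-→d2:-→d3:-→d4:-→d5:-→d6:-→d7:-→d8:-→d9:-→d10:-→d11:-→d12:-→d13:-→d14:-→d15:-→d16:H1  best=H1
  - 157.34.0.0/16 clear@16
  ? 113.172.39.235  path d0:H0→d1:-→d2:-→d3:-→d4:-→d5:-→d6:-→d7:-→d8:H2→d9:-→d10:-→d11:-→d12:-  best=H2
  add 157.34.0.0/16 -> H0 at depth 16
  add 113.160.204.62/32 -> H2 at depth 32
  ? 157.34.0.100  path d0:H0→d1:-→d2:-→d3:-→d4:-→d5:-→d6:-→d7:-→d8:-→d9:-→d10:-→d11:-→d12:-→d13:-→d14:-→d15:-→d16:H0  best=H0
  add 113.160.0.0/13 -> H2 at depth 13
  add 113.160.204.48/28 -> H1 at depth 28

== LOOKUPS ==
["H0","H0","H0","H1","H2","H0"]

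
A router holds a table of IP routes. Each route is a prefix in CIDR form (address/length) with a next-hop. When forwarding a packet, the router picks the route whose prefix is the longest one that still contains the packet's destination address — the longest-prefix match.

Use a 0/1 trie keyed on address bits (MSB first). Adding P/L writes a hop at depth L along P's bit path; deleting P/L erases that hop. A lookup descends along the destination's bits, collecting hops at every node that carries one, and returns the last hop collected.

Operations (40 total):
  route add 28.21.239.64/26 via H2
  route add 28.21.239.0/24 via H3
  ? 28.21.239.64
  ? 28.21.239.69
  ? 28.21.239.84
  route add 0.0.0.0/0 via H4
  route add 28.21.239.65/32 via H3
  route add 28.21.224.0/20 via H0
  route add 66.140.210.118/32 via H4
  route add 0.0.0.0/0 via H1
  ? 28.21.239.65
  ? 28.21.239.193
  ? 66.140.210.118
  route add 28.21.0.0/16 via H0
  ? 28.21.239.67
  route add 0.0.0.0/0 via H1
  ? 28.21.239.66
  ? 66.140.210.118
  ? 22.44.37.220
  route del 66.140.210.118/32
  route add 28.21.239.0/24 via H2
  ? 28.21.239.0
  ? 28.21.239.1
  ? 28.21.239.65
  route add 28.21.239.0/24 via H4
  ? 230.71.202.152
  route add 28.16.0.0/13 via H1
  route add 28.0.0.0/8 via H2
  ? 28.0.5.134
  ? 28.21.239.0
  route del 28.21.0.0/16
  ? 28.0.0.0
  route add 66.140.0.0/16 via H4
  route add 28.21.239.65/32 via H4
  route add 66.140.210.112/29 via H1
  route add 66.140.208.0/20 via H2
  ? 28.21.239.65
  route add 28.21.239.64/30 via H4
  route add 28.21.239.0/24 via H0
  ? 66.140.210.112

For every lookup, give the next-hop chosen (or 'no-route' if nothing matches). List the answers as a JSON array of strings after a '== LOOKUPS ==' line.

Process each operation:
  add 28.21.239.64/26 -> H2 at depth 26
  add 28.21.239.0/24 -> H3 at depth 24
  ? 28.21.239.64  path d0:-→d1:-→d2:-→d3:-→d4:-→d5:-→d6:-→d7:-→d8:-→d9:-→d10:-→d11:-→d12:-→d13:-→d14:-→d15:-→d16:-→d17:-→d18:-→d19:-→d20:-→d21:-→d22:-→d23:-→d24:H3→d25:-→d26:H2  best=H2
  ? 28.21.239.69  path d0:-→d1:-→d2:-→d3:-→d4:-→d5:-→d6:-→d7:-→d8:-→d9:-→d10:-→d11:-→d12:-→d13:-→d14:-→d15:-→d16:-→d17:-→d18:-→d19:-→d20:-→d21:-→d22:-→d23:-→d24:H3→d25:-→d26:H2  best=H2
  ? 28.21.239.84  path d0:-→d1:-→d2:-→d3:-→d4:-→d5:-→d6:-→d7:-→d8:-→d9:-→d10:-→d11:-→d12:-→d13:-→d14:-→d15:-→d16:-→d17:-→d18:-→d19:-→d20:-→d21:-→d22:-→d23:-→d24:H3→d25:-→d26:H2  best=H2
  add 0.0.0.0/0 -> H4 at depth 0
  add 28.21.239.65/32 -> H3 at depth 32
  add 28.21.224.0/20 -> H0 at depth 20
  add 66.140.210.118/32 -> H4 at depth 32
  add 0.0.0.0/0 -> H1 at depth 0
  ? 28.21.239.65  path d0:H1→d1:-→d2:-→d3:-→d4:-→d5:-→d6:-→d7:-→d8:-→d9:-→d10:-→d11:-→d12:-→d13:-→d14:-→d15:-→d16:-→d17:-→d18:-→d19:-→d20:H0→d21:-→d22:-→d23:-→d24:H3→d25:-→d26:H2→d27:-→d28:-→d29:-→d30:-→d31:-→d32:H3  best=H3
  ? 28.21.239.193  path d0:H1→d1:-→d2:-→d3:-→d4:-→d5:-→d6:-→d7:-→d8:-→d9:-→d10:-→d11:-→d12:-→d13:-→d14:-→d15:-→d16:-→d17:-→d18:-→d19:-→d20:H0→d21:-→d22:-→d23:-→d24:H3  best=H3
  ? 66.140.210.118  path d0:H1→d1:-→d2:-→d3:-→d4:-→d5:-→d6:-→d7:-→d8:-→d9:-→d10:-→d11:-→d12:-→d13:-→d14:-→d15:-→d16:-→d17:-→d18:-→d19:-→d20:-→d21:-→d22:-→d23:-→d24:-→d25:-→d26:-→d27:-→d28:-→d29:-→d30:-→d31:-→d32:H4  best=H4
  add 28.21.0.0/16 -> H0 at depth 16
  ? 28.21.239.67  path d0:H1→d1:-→d2:-→d3:-→d4:-→d5:-→d6:-→d7:-→d8:-→d9:-→d10:-→d11:-→d12:-→d13:-→d14:-→d15:-→d16:H0→d17:-→d18:-→d19:-→d20:H0→d21:-→d22:-→d23:-→d24:H3→d25:-→d26:H2→d27:-→d28:-→d29:-→d30:-  best=H2
  add 0.0.0.0/0 -> H1 at depth 0
  ? 28.21.239.66  path d0:H1→d1:-→d2:-→d3:-→d4:-→d5:-→d6:-→d7:-→d8:-→d9:-→d10:-→d11:-→d12:-→d13:-→d14:-→d15:-→d16:H0→d17:-→d18:-→d19:-→d20:H0→d21:-→d22:-→d23:-→d24:H3→d25:-→d26:H2→d27:-→d28:-→d29:-→d30:-  best=H2
  ? 66.140.210.118  path d0:H1→d1:-→d2:-→d3:-→d4:-→d5:-→d6:-→d7:-→d8:-→d9:-→d10:-→d11:-→d12:-→d13:-→d14:-→d15:-→d16:-→d17:-→d18:-→d19:-→d20:-→d21:-→d22:-→d23:-→d24:-→d25:-→d26:-→d27:-→d28:-→d29:-→d30:-→d31:-→d32:H4  best=H4
  ? 22.44.37.220  path d0:H1→d1:-→d2:-→d3:-→d4:-  best=H1
  del 66.140.210.118/32 (clear depth 32)
  add 28.21.239.0/24 -> H2 at depth 24
  ? 28.21.239.0  path d0:H1→d1:-→d2:-→d3:-→d4:-→d5:-→d6:-→d7:-→d8:-→d9:-→d10:-→d11:-→d12:-→d13:-→d14:-→d15:-→d16:H0→d17:-→d18:-→d19:-→d20:H0→d21:-→d22:-→d23:-→d24:H2→d25:-  best=H2
  ? 28.21.239.1  path d0:H1→d1:-→d2:-→d3:-→d4:-→d5:-→d6:-→d7:-→d8:-→d9:-→d10:-→d11:-→d12:-→d13:-→d14:-→d15:-→d16:H0→d17:-→d18:-→d19:-→d20:H0→d21:-→d22:-→d23:-→d24:H2→d25:-  best=H2
  ? 28.21.239.65  path d0:H1→d1:-→d2:-→d3:-→d4:-→d5:-→d6:-→d7:-→d8:-→d9:-→d10:-→d11:-→d12:-→d13:-→d14:-→d15:-→d16:H0→d17:-→d18:-→d19:-→d20:H0→d21:-→d22:-→d23:-→d24:H2→d25:-→d26:H2→d27:-→d28:-→d29:-→d30:-→d31:-→d32:H3  best=H3
  add 28.21.239.0/24 -> H4 at depth 24
  ? 230.71.202.152  path d0:H1  best=H1
  add 28.16.0.0/13 -> H1 at depth 13
  add 28.0.0.0/8 -> H2 at depth 8
  ? 28.0.5.134  path d0:H1→d1:-→d2:-→d3:-→d4:-→d5:-→d6:-→d7:-→d8:H2→d9:-→d10:-→d11:-  best=H2
  ? 28.21.239.0  path d0:H1→d1:-→d2:-→d3:-→d4:-→d5:-→d6:-→d7:-→d8:H2→d9:-→d10:-→d11:-→d12:-→d13:H1→d14:-→d15:-→d16:H0→d17:-→d18:-→d19:-→d20:H0→d21:-→d22:-→d23:-→d24:H4→d25:-  best=H4
  del 28.21.0.0/16 (clear depth 16)
  ? 28.0.0.0  path d0:H1→d1:-→d2:-→d3:-→d4:-→d5:-→d6:-→d7:-→d8:H2→d9:-→d10:-→d11:-  best=H2
  add 66.140.0.0/16 -> H4 at depth 16
  add 28.21.239.65/32 -> H4 at depth 32
  add 66.140.210.112/29 -> H1 at depth 29
  add 66.140.208.0/20 -> H2 at depth 20
  ? 28.21.239.65  path d0:H1→d1:-→d2:-→d3:-→d4:-→d5:-→d6:-→d7:-→d8:H2→d9:-→d10:-→d11:-→d12:-→d13:H1→d14:-→d15:-→d16:-→d17:-→d18:-→d19:-→d20:H0→d21:-→d22:-→d23:-→d24:H4→d25:-→d26:H2→d27:-→d28:-→d29:-→d30:-→d31:-→d32:H4  best=H4
  add 28.21.239.64/30 -> H4 at depth 30
  add 28.21.239.0/24 -> H0 at depth 24
  ? 66.140.210.112  path d0:H1→d1:-→d2:-→d3:-→d4:-→d5:-→d6:-→d7:-→d8:-→d9:-→d10:-→d11:-→d12:-→d13:-→d14:-→d15:-→d16:H4→d17:-→d18:-→d19:-→d20:H2→d21:-→d22:-→d23:-→d24:-→d25:-→d26:-→d27:-→d28:-→d29:H1  best=H1

== LOOKUPS ==
["H2","H2","H2","H3","H3","H4","H2","H2","H4","H1","H2","H2","H3","H1","H2","H4","H2","H4","H1"]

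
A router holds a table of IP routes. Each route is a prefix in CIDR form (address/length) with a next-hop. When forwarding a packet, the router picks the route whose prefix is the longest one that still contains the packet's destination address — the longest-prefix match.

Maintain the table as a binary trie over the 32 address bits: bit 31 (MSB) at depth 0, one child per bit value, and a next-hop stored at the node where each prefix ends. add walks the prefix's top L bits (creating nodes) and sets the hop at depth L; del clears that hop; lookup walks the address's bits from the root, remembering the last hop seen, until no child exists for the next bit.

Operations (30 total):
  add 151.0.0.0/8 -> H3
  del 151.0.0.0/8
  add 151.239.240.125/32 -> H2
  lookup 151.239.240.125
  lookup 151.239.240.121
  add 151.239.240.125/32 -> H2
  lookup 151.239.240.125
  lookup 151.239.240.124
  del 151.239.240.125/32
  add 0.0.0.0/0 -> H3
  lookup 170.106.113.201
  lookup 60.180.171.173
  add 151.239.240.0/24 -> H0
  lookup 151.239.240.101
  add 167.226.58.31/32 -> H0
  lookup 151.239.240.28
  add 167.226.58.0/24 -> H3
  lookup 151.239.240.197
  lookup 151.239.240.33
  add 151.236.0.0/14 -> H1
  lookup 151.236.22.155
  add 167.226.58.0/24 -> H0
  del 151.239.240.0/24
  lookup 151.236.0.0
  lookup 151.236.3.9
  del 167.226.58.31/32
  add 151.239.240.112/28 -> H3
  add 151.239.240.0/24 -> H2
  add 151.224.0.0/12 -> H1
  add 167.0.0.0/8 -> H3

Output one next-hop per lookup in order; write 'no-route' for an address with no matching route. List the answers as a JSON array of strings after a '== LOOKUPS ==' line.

Trace:
  add 151.0.0.0/8 -> H3 at depth 8
  del 151.0.0.0/8 (clear depth 8)
  add 151.239.240.125/32 -> H2 at depth 32
  Q 151.239.240.125: descend 10010111111011111111000001111101 ; hops seen [H2] ; pick H2
  Q 151.239.240.121: descend 10010111111011111111000001111 ; hops seen [∅] ; pick no-route
  add 151.239.240.125/32 -> H2 at depth 32
  Q 151.239.240.125: descend 10010111111011111111000001111101 ; hops seen [H2] ; pick H2
  Q 151.239.240.124: descend 1001011111101111111100000111110 ; hops seen [∅] ; pick no-route
  del 151.239.240.125/32 (clear depth 32)
  add 0.0.0.0/0 -> H3 at depth 0
  Q 170.106.113.201: descend 10 ; hops seen [H3] ; pick H3
  Q 60.180.171.173: descend ε ; hops seen [H3] ; pick H3
  add 151.239.240.0/24 -> H0 at depth 24
  Q 151.239.240.101: descend 100101111110111111110000011 ; hops seen [H3,H0] ; pick H0
  add 167.226.58.31/32 -> H0 at depth 32
  Q 151.239.240.28: descend 1001011111101111111100000 ; hops seen [H3,H0] ; pick H0
  add 167.226.58.0/24 -> H3 at depth 24
  Q 151.239.240.197: descend 100101111110111111110000 ; hops seen [H3,H0] ; pick H0
  Q 151.239.240.33: descend 1001011111101111111100000 ; hops seen [H3,H0] ; pick H0
  add 151.236.0.0/14 -> H1 at depth 14
  Q 151.236.22.155: descend 10010111111011 ; hops seen [H3,H1] ; pick H1
  add 167.226.58.0/24 -> H0 at depth 24
  del 151.239.240.0/24 (clear depth 24)
  Q 151.236.0.0: descend 10010111111011 ; hops seen [H3,H1] ; pick H1
  Q 151.236.3.9: descend 10010111111011 ; hops seen [H3,H1] ; pick H1
  del 167.226.58.31/32 (clear depth 32)
  add 151.239.240.112/28 -> H3 at depth 28
  add 151.239.240.0/24 -> H2 at depth 24
  add 151.224.0.0/12 -> H1 at depth 12
  add 167.0.0.0/8 -> H3 at depth 8

== LOOKUPS ==
["H2","no-route","H2","no-route","H3","H3","H0","H0","H0","H0","H1","H1","H1"]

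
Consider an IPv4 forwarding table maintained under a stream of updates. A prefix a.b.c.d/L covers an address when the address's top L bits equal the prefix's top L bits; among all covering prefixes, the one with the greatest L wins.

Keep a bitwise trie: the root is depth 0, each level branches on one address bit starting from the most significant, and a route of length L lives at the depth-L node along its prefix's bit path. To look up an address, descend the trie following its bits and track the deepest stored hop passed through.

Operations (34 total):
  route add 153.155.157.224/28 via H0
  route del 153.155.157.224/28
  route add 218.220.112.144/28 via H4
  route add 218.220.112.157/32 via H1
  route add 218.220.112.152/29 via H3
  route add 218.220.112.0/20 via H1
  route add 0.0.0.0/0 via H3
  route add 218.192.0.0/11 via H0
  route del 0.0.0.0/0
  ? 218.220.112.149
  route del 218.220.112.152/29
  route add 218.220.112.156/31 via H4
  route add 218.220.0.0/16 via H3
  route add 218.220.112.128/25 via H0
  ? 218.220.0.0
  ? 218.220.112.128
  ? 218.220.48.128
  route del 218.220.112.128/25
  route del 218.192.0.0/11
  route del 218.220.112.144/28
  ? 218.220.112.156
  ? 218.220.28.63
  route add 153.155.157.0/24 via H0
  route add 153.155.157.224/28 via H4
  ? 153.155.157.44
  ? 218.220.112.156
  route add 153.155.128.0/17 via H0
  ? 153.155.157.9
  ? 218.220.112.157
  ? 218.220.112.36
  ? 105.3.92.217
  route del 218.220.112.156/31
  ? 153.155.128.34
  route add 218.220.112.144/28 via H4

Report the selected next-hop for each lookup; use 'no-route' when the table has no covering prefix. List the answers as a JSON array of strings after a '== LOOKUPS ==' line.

Process each operation:
  + 153.155.157.224/28 (H0) depth=28
  del 153.155.157.224/28 (clear depth 28)
  + 218.220.112.144/28 (H4) depth=28
  + 218.220.112.157/32 (H1) depth=32
  + 218.220.112.152/29 (H3) depth=29
  + 218.220.112.0/20 (H1) depth=20
  + 0.0.0.0/0 (H3) depth=0
  + 218.192.0.0/11 (H0) depth=11
  del 0.0.0.0/0 (clear depth 0)
  Q 218.220.112.149: descend 1101101011011100011100001001 ; hops seen [H0,H1,H4] ; pick H4
  del 218.220.112.152/29 (clear depth 29)
  + 218.220.112.156/31 (H4) depth=31
  + 218.220.0.0/16 (H3) depth=16
  + 218.220.112.128/25 (H0) depth=25
  Q 218.220.0.0: descend 11011010110111000 ; hops seen [H0,H3] ; pick H3
  Q 218.220.112.128: descend 110110101101110001110000100 ; hops seen [H0,H3,H1,H0] ; pick H0
  Q 218.220.48.128: descend 11011010110111000 ; hops seen [H0,H3] ; pick H3
  del 218.220.112.128/25 (clear depth 25)
  del 218.192.0.0/11 (clear depth 11)
  del 218.220.112.144/28 (clear depth 28)
  Q 218.220.112.156: descend 1101101011011100011100001001110 ; hops seen [H3,H1,H4] ; pick H4
  Q 218.220.28.63: descend 11011010110111000 ; hops seen [H3] ; pick H3
  + 153.155.157.0/24 (H0) depth=24
  + 153.155.157.224/28 (H4) depth=28
  Q 153.155.157.44: descend 100110011001101110011101 ; hops seen [H0] ; pick H0
  Q 218.220.112.156: descend 1101101011011100011100001001110 ; hops seen [H3,H1,H4] ; pick H4
  + 153.155.128.0/17 (H0) depth=17
  Q 153.155.157.9: descend 100110011001101110011101 ; hops seen [H0,H0] ; pick H0
  Q 218.220.112.157: descend 11011010110111000111000010011101 ; hops seen [H3,H1,H4,H1] ; pick H1
  Q 218.220.112.36: descend 110110101101110001110000 ; hops seen [H3,H1] ; pick H1
  Q 105.3.92.217: descend ε ; hops seen [∅] ; pick no-route
  del 218.220.112.156/31 (clear depth 31)
  Q 153.155.128.34: descend 1001100110011011100 ; hops seen [H0] ; pick H0
  + 218.220.112.144/28 (H4) depth=28

== LOOKUPS ==
["H4","H3","H0","H3","H4","H3","H0","H4","H0","H1","H1","no-route","H0"]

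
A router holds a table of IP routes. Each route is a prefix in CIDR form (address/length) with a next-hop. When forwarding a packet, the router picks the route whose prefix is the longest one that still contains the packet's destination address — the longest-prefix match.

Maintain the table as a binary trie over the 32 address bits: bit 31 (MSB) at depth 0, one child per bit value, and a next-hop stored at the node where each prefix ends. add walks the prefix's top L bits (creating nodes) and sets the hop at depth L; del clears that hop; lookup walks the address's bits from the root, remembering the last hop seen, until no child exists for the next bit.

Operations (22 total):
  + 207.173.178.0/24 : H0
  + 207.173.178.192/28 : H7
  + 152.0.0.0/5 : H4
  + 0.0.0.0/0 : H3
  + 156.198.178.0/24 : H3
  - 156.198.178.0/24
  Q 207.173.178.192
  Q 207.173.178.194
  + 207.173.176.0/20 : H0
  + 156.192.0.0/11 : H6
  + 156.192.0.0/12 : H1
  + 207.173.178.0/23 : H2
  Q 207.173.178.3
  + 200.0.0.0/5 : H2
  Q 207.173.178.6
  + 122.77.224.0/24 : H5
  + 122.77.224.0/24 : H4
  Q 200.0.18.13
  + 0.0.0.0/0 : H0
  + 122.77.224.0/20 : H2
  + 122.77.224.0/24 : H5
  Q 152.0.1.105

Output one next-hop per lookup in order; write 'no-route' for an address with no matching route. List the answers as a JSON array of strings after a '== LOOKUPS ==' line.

Trace:
  + 207.173.178.0/24 (H0) depth=24
  + 207.173.178.192/28 (H7) depth=28
  + 152.0.0.0/5 (H4) depth=5
  + 0.0.0.0/0 (H3) depth=0
  + 156.198.178.0/24 (H3) depth=24
  - 156.198.178.0/24 clear@24
  lookup 207.173.178.192: bits 1100111110101101101100101100 walk d0:H3→d1:-→d2:-→d3:-→d4:-→d5:-→d6:-→d7:-→d8:-→d9:-→d10:-→d11:-→d12:-→d13:-→d14:-→d15:-→d16:-→d17:-→d18:-→d19:-→d20:-→d21:-→d22:-→d23:-→d24:H0→d25:-→d26:-→d27:-→d28:H7 -> H7
  lookup 207.173.178.194: bits 1100111110101101101100101100 walk d0:H3→d1:-→d2:-→d3:-→d4:-→d5:-→d6:-→d7:-→d8:-→d9:-→d10:-→d11:-→d12:-→d13:-→d14:-→d15:-→d16:-→d17:-→d18:-→d19:-→d20:-→d21:-→d22:-→d23:-→d24:H0→d25:-→d26:-→d27:-→d28:H7 -> H7
  + 207.173.176.0/20 (H0) depth=20
  + 156.192.0.0/11 (H6) depth=11
  + 156.192.0.0/12 (H1) depth=12
  + 207.173.178.0/23 (H2) depth=23
  lookup 207.173.178.3: bits 110011111010110110110010 walk d0:H3→d1:-→d2:-→d3:-→d4:-→d5:-→d6:-→d7:-→d8:-→d9:-→d10:-→d11:-→d12:-→d13:-→d14:-→d15:-→d16:-→d17:-→d18:-→d19:-→d20:H0→d21:-→d22:-→d23:H2→d24:H0 -> H0
  + 200.0.0.0/5 (H2) depth=5
  lookup 207.173.178.6: bits 110011111010110110110010 walk d0:H3→d1:-→d2:-→d3:-→d4:-→d5:H2→d6:-→d7:-→d8:-→d9:-→d10:-→d11:-→d12:-→d13:-→d14:-→d15:-→d16:-→d17:-→d18:-→d19:-→d20:H0→d21:-→d22:-→d23:H2→d24:H0 -> H0
  + 122.77.224.0/24 (H5) depth=24
  + 122.77.224.0/24 (H4) depth=24
  lookup 200.0.18.13: bits 11001 walk d0:H3→d1:-→d2:-→d3:-→d4:-→d5:H2 -> H2
  + 0.0.0.0/0 (H0) depth=0
  + 122.77.224.0/20 (H2) depth=20
  + 122.77.224.0/24 (H5) depth=24
  lookup 152.0.1.105: bits 10011 walk d0:H0→d1:-→d2:-→d3:-→d4:-→d5:H4 -> H4

== LOOKUPS ==
["H7","H7","H0","H0","H2","H4"]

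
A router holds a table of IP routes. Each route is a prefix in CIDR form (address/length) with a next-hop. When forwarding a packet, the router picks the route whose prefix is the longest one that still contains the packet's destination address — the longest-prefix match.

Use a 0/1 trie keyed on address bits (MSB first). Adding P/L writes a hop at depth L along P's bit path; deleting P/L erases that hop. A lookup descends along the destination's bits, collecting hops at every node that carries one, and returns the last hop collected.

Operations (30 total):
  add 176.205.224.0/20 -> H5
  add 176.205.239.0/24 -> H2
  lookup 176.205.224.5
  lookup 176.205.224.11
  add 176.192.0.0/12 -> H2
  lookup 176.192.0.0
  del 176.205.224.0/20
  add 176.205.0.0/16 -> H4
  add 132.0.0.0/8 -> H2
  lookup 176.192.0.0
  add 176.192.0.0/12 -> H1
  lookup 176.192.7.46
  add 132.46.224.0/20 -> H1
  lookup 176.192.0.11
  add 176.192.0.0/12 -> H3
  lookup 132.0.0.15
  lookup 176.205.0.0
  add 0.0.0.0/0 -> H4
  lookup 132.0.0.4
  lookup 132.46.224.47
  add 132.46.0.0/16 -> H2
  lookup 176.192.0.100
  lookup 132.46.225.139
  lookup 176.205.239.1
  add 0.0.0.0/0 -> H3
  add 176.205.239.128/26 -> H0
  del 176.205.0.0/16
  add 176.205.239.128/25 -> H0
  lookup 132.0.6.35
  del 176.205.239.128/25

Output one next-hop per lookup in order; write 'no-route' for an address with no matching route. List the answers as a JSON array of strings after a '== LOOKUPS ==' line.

Process each operation:
  add 176.205.224.0/20 -> H5 at depth 20
  add 176.205.239.0/24 -> H2 at depth 24
  lookup 176.205.224.5: bits 10110000110011011110 walk d0:-→d1:-→d2:-→d3:-→d4:-→d5:-→d6:-→d7:-→d8:-→d9:-→d10:-→d11:-→d12:-→d13:-→d14:-→d15:-→d16:-→d17:-→d18:-→d19:-→d20:H5 -> H5
  lookup 176.205.224.11: bits 10110000110011011110 walk d0:-→d1:-→d2:-→d3:-→d4:-→d5:-→d6:-→d7:-→d8:-→d9:-→d10:-→d11:-→d12:-→d13:-→d14:-→d15:-→d16:-→d17:-→d18:-→d19:-→d20:H5 -> H5
  add 176.192.0.0/12 -> H2 at depth 12
  lookup 176.192.0.0: bits 101100001100 walk d0:-→d1:-→d2:-→d3:-→d4:-→d5:-→d6:-→d7:-→d8:-→d9:-→d10:-→d11:-→d12:H2 -> H2
  del 176.205.224.0/20 (clear depth 20)
  add 176.205.0.0/16 -> H4 at depth 16
  add 132.0.0.0/8 -> H2 at depth 8
  lookup 176.192.0.0: bits 101100001100 walk d0:-→d1:-→d2:-→d3:-→d4:-→d5:-→d6:-→d7:-→d8:-→d9:-→d10:-→d11:-→d12:H2 -> H2
  add 176.192.0.0/12 -> H1 at depth 12
  lookup 176.192.7.46: bits 101100001100 walk d0:-→d1:-→d2:-→d3:-→d4:-→d5:-→d6:-→d7:-→d8:-→d9:-→d10:-→d11:-→d12:H1 -> H1
  add 132.46.224.0/20 -> H1 at depth 20
  lookup 176.192.0.11: bits 101100001100 walk d0:-→d1:-→d2:-→d3:-→d4:-→d5:-→d6:-→d7:-→d8:-→d9:-→d10:-→d11:-→d12:H1 -> H1
  add 176.192.0.0/12 -> H3 at depth 12
  lookup 132.0.0.15: bits 1000010000 walk d0:-→d1:-→d2:-→d3:-→d4:-→d5:-→d6:-→d7:-→d8:H2→d9:-→d10:- -> H2
  lookup 176.205.0.0: bits 1011000011001101 walk d0:-→d1:-→d2:-→d3:-→d4:-→d5:-→d6:-→d7:-→d8:-→d9:-→d10:-→d11:-→d12:H3→d13:-→d14:-→d15:-→d16:H4 -> H4
  add 0.0.0.0/0 -> H4 at depth 0
  lookup 132.0.0.4: bits 1000010000 walk d0:H4→d1:-→d2:-→d3:-→d4:-→d5:-→d6:-→d7:-→d8:H2→d9:-→d10:- -> H2
  lookup 132.46.224.47: bits 10000100001011101110 walk d0:H4→d1:-→d2:-→d3:-→d4:-→d5:-→d6:-→d7:-→d8:H2→d9:-→d10:-→d11:-→d12:-→d13:-→d14:-→d15:-→d16:-→d17:-→d18:-→d19:-→d20:H1 -> H1
  add 132.46.0.0/16 -> H2 at depth 16
  lookup 176.192.0.100: bits 101100001100 walk d0:H4→d1:-→d2:-→d3:-→d4:-→d5:-→d6:-→d7:-→d8:-→d9:-→d10:-→d11:-→d12:H3 -> H3
  lookup 132.46.225.139: bits 10000100001011101110 walk d0:H4→d1:-→d2:-→d3:-→d4:-→d5:-→d6:-→d7:-→d8:H2→d9:-→d10:-→d11:-→d12:-→d13:-→d14:-→d15:-→d16:H2→d17:-→d18:-→d19:-→d20:H1 -> H1
  lookup 176.205.239.1: bits 101100001100110111101111 walk d0:H4→d1:-→d2:-→d3:-→d4:-→d5:-→d6:-→d7:-→d8:-→d9:-→d10:-→d11:-→d12:H3→d13:-→d14:-→d15:-→d16:H4→d17:-→d18:-→d19:-→d20:-→d21:-→d22:-→d23:-→d24:H2 -> H2
  add 0.0.0.0/0 -> H3 at depth 0
  add 176.205.239.128/26 -> H0 at depth 26
  del 176.205.0.0/16 (clear depth 16)
  add 176.205.239.128/25 -> H0 at depth 25
  lookup 132.0.6.35: bits 1000010000 walk d0:H3→d1:-→d2:-→d3:-→d4:-→d5:-→d6:-→d7:-→d8:H2→d9:-→d10:- -> H2
  del 176.205.239.128/25 (clear depth 25)

== LOOKUPS ==
["H5","H5","H2","H2","H1","H1","H2","H4","H2","H1","H3","H1","H2","H2"]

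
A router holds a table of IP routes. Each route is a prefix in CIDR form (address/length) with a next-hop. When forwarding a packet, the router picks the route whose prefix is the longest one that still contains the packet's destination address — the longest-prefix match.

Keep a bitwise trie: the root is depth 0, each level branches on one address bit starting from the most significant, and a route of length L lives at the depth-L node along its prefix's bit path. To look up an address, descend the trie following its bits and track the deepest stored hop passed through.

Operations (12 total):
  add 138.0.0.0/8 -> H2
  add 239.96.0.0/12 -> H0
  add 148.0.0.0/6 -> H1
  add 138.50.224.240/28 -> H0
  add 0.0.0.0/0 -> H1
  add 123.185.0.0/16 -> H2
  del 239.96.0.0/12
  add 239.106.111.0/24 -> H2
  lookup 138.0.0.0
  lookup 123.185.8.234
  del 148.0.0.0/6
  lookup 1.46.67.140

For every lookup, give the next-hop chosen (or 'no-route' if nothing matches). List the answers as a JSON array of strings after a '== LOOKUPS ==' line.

Trace:
  add 138.0.0.0/8 -> H2 at depth 8
  add 239.96.0.0/12 -> H0 at depth 12
  add 148.0.0.0/6 -> H1 at depth 6
  add 138.50.224.240/28 -> H0 at depth 28
  add 0.0.0.0/0 -> H1 at depth 0
  add 123.185.0.0/16 -> H2 at depth 16
  del 239.96.0.0/12 (clear depth 12)
  add 239.106.111.0/24 -> H2 at depth 24
  lookup 138.0.0.0: bits 1000101000 walk d0:H1→d1:-→d2:-→d3:-→d4:-→d5:-→d6:-→d7:-→d8:H2→d9:-→d10:- -> H2
  lookup 123.185.8.234: bits 0111101110111001 walk d0:H1→d1:-→d2:-→d3:-→d4:-→d5:-→d6:-→d7:-→d8:-→d9:-→d10:-→d11:-→d12:-→d13:-→d14:-→d15:-→d16:H2 -> H2
  del 148.0.0.0/6 (clear depth 6)
  lookup 1.46.67.140: bits 0 walk d0:H1→d1:- -> H1

== LOOKUPS ==
["H2","H2","H1"]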